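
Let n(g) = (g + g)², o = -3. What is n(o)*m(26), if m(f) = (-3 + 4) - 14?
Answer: -468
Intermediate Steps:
m(f) = -13 (m(f) = 1 - 14 = -13)
n(g) = 4*g² (n(g) = (2*g)² = 4*g²)
n(o)*m(26) = (4*(-3)²)*(-13) = (4*9)*(-13) = 36*(-13) = -468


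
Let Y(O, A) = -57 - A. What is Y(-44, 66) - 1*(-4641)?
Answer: 4518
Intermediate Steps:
Y(-44, 66) - 1*(-4641) = (-57 - 1*66) - 1*(-4641) = (-57 - 66) + 4641 = -123 + 4641 = 4518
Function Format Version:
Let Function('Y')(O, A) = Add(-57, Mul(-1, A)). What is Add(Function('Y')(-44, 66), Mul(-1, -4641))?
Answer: 4518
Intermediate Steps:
Add(Function('Y')(-44, 66), Mul(-1, -4641)) = Add(Add(-57, Mul(-1, 66)), Mul(-1, -4641)) = Add(Add(-57, -66), 4641) = Add(-123, 4641) = 4518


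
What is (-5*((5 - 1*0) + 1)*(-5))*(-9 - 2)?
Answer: -1650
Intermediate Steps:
(-5*((5 - 1*0) + 1)*(-5))*(-9 - 2) = (-5*((5 + 0) + 1)*(-5))*(-11) = (-5*(5 + 1)*(-5))*(-11) = (-5*6*(-5))*(-11) = -30*(-5)*(-11) = 150*(-11) = -1650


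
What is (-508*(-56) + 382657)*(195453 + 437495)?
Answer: 260208087540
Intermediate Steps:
(-508*(-56) + 382657)*(195453 + 437495) = (28448 + 382657)*632948 = 411105*632948 = 260208087540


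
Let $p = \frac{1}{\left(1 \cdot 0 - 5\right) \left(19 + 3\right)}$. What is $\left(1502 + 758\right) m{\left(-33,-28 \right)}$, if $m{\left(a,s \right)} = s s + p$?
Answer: $\frac{19490014}{11} \approx 1.7718 \cdot 10^{6}$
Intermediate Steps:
$p = - \frac{1}{110}$ ($p = \frac{1}{\left(0 - 5\right) 22} = \frac{1}{\left(-5\right) 22} = \frac{1}{-110} = - \frac{1}{110} \approx -0.0090909$)
$m{\left(a,s \right)} = - \frac{1}{110} + s^{2}$ ($m{\left(a,s \right)} = s s - \frac{1}{110} = s^{2} - \frac{1}{110} = - \frac{1}{110} + s^{2}$)
$\left(1502 + 758\right) m{\left(-33,-28 \right)} = \left(1502 + 758\right) \left(- \frac{1}{110} + \left(-28\right)^{2}\right) = 2260 \left(- \frac{1}{110} + 784\right) = 2260 \cdot \frac{86239}{110} = \frac{19490014}{11}$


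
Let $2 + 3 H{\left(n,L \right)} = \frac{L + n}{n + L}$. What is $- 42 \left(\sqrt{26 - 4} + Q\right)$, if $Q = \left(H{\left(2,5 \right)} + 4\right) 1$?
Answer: $-154 - 42 \sqrt{22} \approx -351.0$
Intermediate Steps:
$H{\left(n,L \right)} = - \frac{1}{3}$ ($H{\left(n,L \right)} = - \frac{2}{3} + \frac{\left(L + n\right) \frac{1}{n + L}}{3} = - \frac{2}{3} + \frac{\left(L + n\right) \frac{1}{L + n}}{3} = - \frac{2}{3} + \frac{1}{3} \cdot 1 = - \frac{2}{3} + \frac{1}{3} = - \frac{1}{3}$)
$Q = \frac{11}{3}$ ($Q = \left(- \frac{1}{3} + 4\right) 1 = \frac{11}{3} \cdot 1 = \frac{11}{3} \approx 3.6667$)
$- 42 \left(\sqrt{26 - 4} + Q\right) = - 42 \left(\sqrt{26 - 4} + \frac{11}{3}\right) = - 42 \left(\sqrt{22} + \frac{11}{3}\right) = - 42 \left(\frac{11}{3} + \sqrt{22}\right) = -154 - 42 \sqrt{22}$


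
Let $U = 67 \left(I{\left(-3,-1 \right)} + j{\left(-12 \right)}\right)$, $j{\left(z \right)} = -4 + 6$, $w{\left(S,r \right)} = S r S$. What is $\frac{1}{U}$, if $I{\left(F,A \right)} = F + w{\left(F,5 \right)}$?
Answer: $\frac{1}{2948} \approx 0.00033921$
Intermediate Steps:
$w{\left(S,r \right)} = r S^{2}$
$j{\left(z \right)} = 2$
$I{\left(F,A \right)} = F + 5 F^{2}$
$U = 2948$ ($U = 67 \left(- 3 \left(1 + 5 \left(-3\right)\right) + 2\right) = 67 \left(- 3 \left(1 - 15\right) + 2\right) = 67 \left(\left(-3\right) \left(-14\right) + 2\right) = 67 \left(42 + 2\right) = 67 \cdot 44 = 2948$)
$\frac{1}{U} = \frac{1}{2948}$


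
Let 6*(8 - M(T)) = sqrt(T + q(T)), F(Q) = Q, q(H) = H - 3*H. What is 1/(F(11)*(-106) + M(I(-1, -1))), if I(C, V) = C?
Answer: -6/6949 ≈ -0.00086343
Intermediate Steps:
q(H) = -2*H
M(T) = 8 - sqrt(-T)/6 (M(T) = 8 - sqrt(T - 2*T)/6 = 8 - sqrt(-T)/6)
1/(F(11)*(-106) + M(I(-1, -1))) = 1/(11*(-106) + (8 - sqrt(1)/6)) = 1/(-1166 + (8 - sqrt(1)/6)) = 1/(-1166 + (8 - 1/6*1)) = 1/(-1166 + (8 - 1/6)) = 1/(-1166 + 47/6) = 1/(-6949/6) = -6/6949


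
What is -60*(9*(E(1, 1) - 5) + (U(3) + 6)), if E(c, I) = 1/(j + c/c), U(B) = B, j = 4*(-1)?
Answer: 2340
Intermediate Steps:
j = -4
E(c, I) = -⅓ (E(c, I) = 1/(-4 + c/c) = 1/(-4 + 1) = 1/(-3) = -⅓)
-60*(9*(E(1, 1) - 5) + (U(3) + 6)) = -60*(9*(-⅓ - 5) + (3 + 6)) = -60*(9*(-16/3) + 9) = -60*(-48 + 9) = -60*(-39) = 2340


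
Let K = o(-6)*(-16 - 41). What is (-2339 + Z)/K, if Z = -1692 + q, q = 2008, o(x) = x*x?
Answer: 2023/2052 ≈ 0.98587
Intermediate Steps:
o(x) = x²
Z = 316 (Z = -1692 + 2008 = 316)
K = -2052 (K = (-6)²*(-16 - 41) = 36*(-57) = -2052)
(-2339 + Z)/K = (-2339 + 316)/(-2052) = -2023*(-1/2052) = 2023/2052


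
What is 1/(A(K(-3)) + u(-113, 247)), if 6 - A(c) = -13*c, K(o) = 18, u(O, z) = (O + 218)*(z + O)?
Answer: 1/14310 ≈ 6.9881e-5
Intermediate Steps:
u(O, z) = (218 + O)*(O + z)
A(c) = 6 + 13*c (A(c) = 6 - (-13)*c = 6 + 13*c)
1/(A(K(-3)) + u(-113, 247)) = 1/((6 + 13*18) + ((-113)² + 218*(-113) + 218*247 - 113*247)) = 1/((6 + 234) + (12769 - 24634 + 53846 - 27911)) = 1/(240 + 14070) = 1/14310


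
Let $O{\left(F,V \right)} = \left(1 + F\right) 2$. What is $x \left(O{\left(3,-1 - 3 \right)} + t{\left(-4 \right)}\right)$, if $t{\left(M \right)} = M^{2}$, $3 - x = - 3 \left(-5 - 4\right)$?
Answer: $-576$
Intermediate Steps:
$O{\left(F,V \right)} = 2 + 2 F$
$x = -24$ ($x = 3 - - 3 \left(-5 - 4\right) = 3 - \left(-3\right) \left(-9\right) = 3 - 27 = -24$)
$x \left(O{\left(3,-1 - 3 \right)} + t{\left(-4 \right)}\right) = - 24 \left(\left(2 + 2 \cdot 3\right) + \left(-4\right)^{2}\right) = - 24 \left(\left(2 + 6\right) + 16\right) = - 24 \left(8 + 16\right) = \left(-24\right) 24 = -576$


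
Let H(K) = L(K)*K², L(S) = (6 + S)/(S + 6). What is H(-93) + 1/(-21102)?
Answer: 182511197/21102 ≈ 8649.0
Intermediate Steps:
L(S) = 1 (L(S) = (6 + S)/(6 + S) = 1)
H(K) = K² (H(K) = 1*K² = K²)
H(-93) + 1/(-21102) = (-93)² + 1/(-21102) = 8649 - 1/21102 = 182511197/21102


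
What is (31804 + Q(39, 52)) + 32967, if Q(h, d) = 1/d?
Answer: 3368093/52 ≈ 64771.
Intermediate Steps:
(31804 + Q(39, 52)) + 32967 = (31804 + 1/52) + 32967 = 1653809/52 + 32967 = 3368093/52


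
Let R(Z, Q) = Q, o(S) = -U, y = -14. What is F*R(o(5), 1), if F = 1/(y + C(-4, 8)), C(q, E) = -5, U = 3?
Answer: -1/19 ≈ -0.052632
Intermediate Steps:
o(S) = -3 (o(S) = -1*3 = -3)
F = -1/19 (F = 1/(-14 - 5) = 1/(-19) = -1/19 ≈ -0.052632)
F*R(o(5), 1) = -1/19*1 = -1/19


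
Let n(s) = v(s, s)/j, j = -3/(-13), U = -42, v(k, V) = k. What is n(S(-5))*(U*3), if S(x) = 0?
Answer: 0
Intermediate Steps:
j = 3/13 (j = -3*(-1/13) = 3/13 ≈ 0.23077)
n(s) = 13*s/3 (n(s) = s/(3/13) = s*(13/3) = 13*s/3)
n(S(-5))*(U*3) = ((13/3)*0)*(-42*3) = 0*(-126) = 0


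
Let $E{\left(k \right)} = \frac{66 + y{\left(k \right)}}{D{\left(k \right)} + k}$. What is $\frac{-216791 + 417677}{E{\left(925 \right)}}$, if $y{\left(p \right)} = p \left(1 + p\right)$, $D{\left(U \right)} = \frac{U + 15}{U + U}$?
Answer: $\frac{17197750017}{79236980} \approx 217.04$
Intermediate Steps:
$D{\left(U \right)} = \frac{15 + U}{2 U}$
$E{\left(k \right)} = \frac{66 + k \left(1 + k\right)}{k + \frac{15 + k}{2 k}}$ ($E{\left(k \right)} = \frac{66 + k \left(1 + k\right)}{\frac{15 + k}{2 k} + k} = \frac{66 + k \left(1 + k\right)}{k + \frac{15 + k}{2 k}}$)
$\frac{-216791 + 417677}{E{\left(925 \right)}} = \frac{-216791 + 417677}{2 \cdot 925 \frac{1}{15 + 925 + 2 \cdot 925^{2}} \left(66 + 925 \left(1 + 925\right)\right)} = \frac{200886}{2 \cdot 925 \frac{1}{15 + 925 + 2 \cdot 855625} \left(66 + 925 \cdot 926\right)} = \frac{200886}{2 \cdot 925 \frac{1}{15 + 925 + 1711250} \left(66 + 856550\right)} = \frac{200886}{2 \cdot 925 \cdot \frac{1}{1712190} \cdot 856616} = \frac{200886}{\frac{158473960}{171219}} = 200886 \cdot \frac{171219}{158473960} = \frac{17197750017}{79236980}$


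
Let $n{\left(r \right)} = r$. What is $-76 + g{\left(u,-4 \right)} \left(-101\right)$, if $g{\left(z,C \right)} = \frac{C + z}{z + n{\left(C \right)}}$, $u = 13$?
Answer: $-177$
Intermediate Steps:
$g{\left(z,C \right)} = 1$ ($g{\left(z,C \right)} = \frac{C + z}{z + C} = \frac{C + z}{C + z} = 1$)
$-76 + g{\left(u,-4 \right)} \left(-101\right) = -76 + 1 \left(-101\right) = -76 - 101 = -177$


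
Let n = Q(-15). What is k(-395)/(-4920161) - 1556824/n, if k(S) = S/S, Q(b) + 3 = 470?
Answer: -7659824729131/2297715187 ≈ -3333.7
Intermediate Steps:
Q(b) = 467 (Q(b) = -3 + 470 = 467)
k(S) = 1
n = 467
k(-395)/(-4920161) - 1556824/n = 1/(-4920161) - 1556824/467 = 1*(-1/4920161) - 1556824*1/467 = -1/4920161 - 1556824/467 = -7659824729131/2297715187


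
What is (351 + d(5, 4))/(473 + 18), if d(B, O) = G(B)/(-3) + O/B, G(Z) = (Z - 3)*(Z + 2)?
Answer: 5207/7365 ≈ 0.70699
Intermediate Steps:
G(Z) = (-3 + Z)*(2 + Z)
d(B, O) = 2 - B²/3 + B/3 + O/B (d(B, O) = (-6 + B² - B)/(-3) + O/B = (-6 + B² - B)*(-⅓) + O/B = (2 - B²/3 + B/3) + O/B = 2 - B²/3 + B/3 + O/B)
(351 + d(5, 4))/(473 + 18) = (351 + (4 + (⅓)*5*(6 + 5 - 1*5²))/5)/(473 + 18) = (351 + (4 + (⅓)*5*(6 + 5 - 1*25))/5)/491 = (351 + (4 + (⅓)*5*(6 + 5 - 25))/5)*(1/491) = (351 + (4 + (⅓)*5*(-14))/5)*(1/491) = (351 + (4 - 70/3)/5)*(1/491) = (351 + (⅕)*(-58/3))*(1/491) = (351 - 58/15)*(1/491) = (5207/15)*(1/491) = 5207/7365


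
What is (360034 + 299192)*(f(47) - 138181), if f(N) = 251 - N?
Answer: -90958025802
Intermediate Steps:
(360034 + 299192)*(f(47) - 138181) = (360034 + 299192)*((251 - 1*47) - 138181) = 659226*((251 - 47) - 138181) = 659226*(204 - 138181) = 659226*(-137977) = -90958025802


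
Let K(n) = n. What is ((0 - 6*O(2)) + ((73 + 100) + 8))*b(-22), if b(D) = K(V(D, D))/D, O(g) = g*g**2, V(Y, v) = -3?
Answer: 399/22 ≈ 18.136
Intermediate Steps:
O(g) = g**3
b(D) = -3/D
((0 - 6*O(2)) + ((73 + 100) + 8))*b(-22) = ((0 - 6*2**3) + ((73 + 100) + 8))*(-3/(-22)) = ((0 - 6*8) + (173 + 8))*(-3*(-1/22)) = ((0 - 48) + 181)*(3/22) = (-48 + 181)*(3/22) = 133*(3/22) = 399/22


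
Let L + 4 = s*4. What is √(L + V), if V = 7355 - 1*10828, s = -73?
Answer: I*√3769 ≈ 61.392*I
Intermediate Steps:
L = -296 (L = -4 - 73*4 = -4 - 292 = -296)
V = -3473 (V = 7355 - 10828 = -3473)
√(L + V) = √(-296 - 3473) = √(-3769) = I*√3769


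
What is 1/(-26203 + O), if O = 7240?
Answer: -1/18963 ≈ -5.2734e-5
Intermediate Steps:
1/(-26203 + O) = 1/(-26203 + 7240) = 1/(-18963) = -1/18963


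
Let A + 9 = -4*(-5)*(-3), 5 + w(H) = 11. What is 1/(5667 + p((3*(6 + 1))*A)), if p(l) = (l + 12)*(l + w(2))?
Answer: 1/2079258 ≈ 4.8094e-7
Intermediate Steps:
w(H) = 6 (w(H) = -5 + 11 = 6)
A = -69 (A = -9 - 4*(-5)*(-3) = -9 + 20*(-3) = -9 - 60 = -69)
p(l) = (6 + l)*(12 + l) (p(l) = (l + 12)*(l + 6) = (12 + l)*(6 + l) = (6 + l)*(12 + l))
1/(5667 + p((3*(6 + 1))*A)) = 1/(5667 + (72 + ((3*(6 + 1))*(-69))² + 18*((3*(6 + 1))*(-69)))) = 1/(5667 + (72 + ((3*7)*(-69))² + 18*((3*7)*(-69)))) = 1/(5667 + (72 + (21*(-69))² + 18*(21*(-69)))) = 1/(5667 + (72 + (-1449)² + 18*(-1449))) = 1/(5667 + (72 + 2099601 - 26082)) = 1/(5667 + 2073591) = 1/2079258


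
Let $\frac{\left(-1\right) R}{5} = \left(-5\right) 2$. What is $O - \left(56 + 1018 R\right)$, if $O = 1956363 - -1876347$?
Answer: $3781754$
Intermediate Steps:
$R = 50$ ($R = - 5 \left(\left(-5\right) 2\right) = \left(-5\right) \left(-10\right) = 50$)
$O = 3832710$ ($O = 1956363 + 1876347 = 3832710$)
$O - \left(56 + 1018 R\right) = 3832710 + \left(\left(-1018\right) 50 + \left(\left(-9\right) 7 + 7\right)\right) = 3832710 + \left(-50900 + \left(-63 + 7\right)\right) = 3832710 - 50956 = 3781754$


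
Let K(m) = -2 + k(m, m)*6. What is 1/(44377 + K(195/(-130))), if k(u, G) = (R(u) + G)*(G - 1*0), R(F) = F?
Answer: 1/44402 ≈ 2.2522e-5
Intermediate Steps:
k(u, G) = G*(G + u) (k(u, G) = (u + G)*(G - 1*0) = (G + u)*(G + 0) = (G + u)*G = G*(G + u))
K(m) = -2 + 12*m**2 (K(m) = -2 + (m*(m + m))*6 = -2 + (m*(2*m))*6 = -2 + (2*m**2)*6 = -2 + 12*m**2)
1/(44377 + K(195/(-130))) = 1/(44377 + (-2 + 12*(195/(-130))**2)) = 1/(44377 + (-2 + 12*(195*(-1/130))**2)) = 1/(44377 + (-2 + 12*(-3/2)**2)) = 1/(44377 + (-2 + 12*(9/4))) = 1/(44377 + (-2 + 27)) = 1/(44377 + 25) = 1/44402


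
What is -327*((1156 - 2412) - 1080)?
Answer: 763872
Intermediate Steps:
-327*((1156 - 2412) - 1080) = -327*(-1256 - 1080) = -327*(-2336) = 763872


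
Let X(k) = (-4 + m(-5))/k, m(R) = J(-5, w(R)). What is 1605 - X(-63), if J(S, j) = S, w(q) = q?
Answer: 11234/7 ≈ 1604.9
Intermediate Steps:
m(R) = -5
X(k) = -9/k (X(k) = (-4 - 5)/k = -9/k)
1605 - X(-63) = 1605 - (-9)/(-63) = 1605 - (-9)*(-1)/63 = 1605 - 1*⅐ = 1605 - ⅐ = 11234/7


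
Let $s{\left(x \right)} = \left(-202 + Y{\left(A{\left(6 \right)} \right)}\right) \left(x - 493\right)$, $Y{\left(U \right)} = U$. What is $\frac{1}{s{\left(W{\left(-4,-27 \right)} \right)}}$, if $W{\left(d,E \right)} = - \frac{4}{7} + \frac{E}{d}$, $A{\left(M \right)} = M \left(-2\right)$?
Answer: $\frac{14}{1458517} \approx 9.5988 \cdot 10^{-6}$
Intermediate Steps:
$A{\left(M \right)} = - 2 M$
$W{\left(d,E \right)} = - \frac{4}{7} + \frac{E}{d}$ ($W{\left(d,E \right)} = \left(-4\right) \frac{1}{7} + \frac{E}{d} = - \frac{4}{7} + \frac{E}{d}$)
$s{\left(x \right)} = 105502 - 214 x$ ($s{\left(x \right)} = \left(-202 - 12\right) \left(x - 493\right) = \left(-202 - 12\right) \left(-493 + x\right) = - 214 \left(-493 + x\right) = 105502 - 214 x$)
$\frac{1}{s{\left(W{\left(-4,-27 \right)} \right)}} = \frac{1}{105502 - 214 \left(- \frac{4}{7} - \frac{27}{-4}\right)} = \frac{1}{105502 - 214 \left(- \frac{4}{7} - - \frac{27}{4}\right)} = \frac{1}{105502 - 214 \left(- \frac{4}{7} + \frac{27}{4}\right)} = \frac{1}{105502 - \frac{18511}{14}} = \frac{1}{\frac{1458517}{14}} = \frac{14}{1458517}$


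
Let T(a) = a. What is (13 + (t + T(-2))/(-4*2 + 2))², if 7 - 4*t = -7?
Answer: 2601/16 ≈ 162.56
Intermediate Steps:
t = 7/2 (t = 7/4 - ¼*(-7) = 7/4 + 7/4 = 7/2 ≈ 3.5000)
(13 + (t + T(-2))/(-4*2 + 2))² = (13 + (7/2 - 2)/(-4*2 + 2))² = (13 + 3/(2*(-8 + 2)))² = (13 + (3/2)/(-6))² = (13 + (3/2)*(-⅙))² = (13 - ¼)² = (51/4)² = 2601/16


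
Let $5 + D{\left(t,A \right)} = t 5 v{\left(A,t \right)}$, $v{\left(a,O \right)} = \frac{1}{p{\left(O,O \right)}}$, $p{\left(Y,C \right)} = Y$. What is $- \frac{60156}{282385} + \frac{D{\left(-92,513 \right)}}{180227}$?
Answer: $- \frac{60156}{282385} \approx -0.21303$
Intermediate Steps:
$v{\left(a,O \right)} = \frac{1}{O}$
$D{\left(t,A \right)} = 0$ ($D{\left(t,A \right)} = -5 + \frac{t 5}{t} = -5 + \frac{5 t}{t} = -5 + 5 = 0$)
$- \frac{60156}{282385} + \frac{D{\left(-92,513 \right)}}{180227} = - \frac{60156}{282385} + \frac{0}{180227} = \left(-60156\right) \frac{1}{282385} + 0 \cdot \frac{1}{180227} = - \frac{60156}{282385} + 0 = - \frac{60156}{282385}$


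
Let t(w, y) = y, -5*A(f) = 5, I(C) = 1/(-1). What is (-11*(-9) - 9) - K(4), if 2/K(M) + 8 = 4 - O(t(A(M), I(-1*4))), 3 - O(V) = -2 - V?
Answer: 361/4 ≈ 90.250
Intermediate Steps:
I(C) = -1
A(f) = -1 (A(f) = -1/5*5 = -1)
O(V) = 5 + V (O(V) = 3 - (-2 - V) = 3 + (2 + V) = 5 + V)
K(M) = -1/4 (K(M) = 2/(-8 + (4 - (5 - 1))) = 2/(-8 + (4 - 1*4)) = 2/(-8 + (4 - 4)) = 2/(-8 + 0) = 2/(-8) = 2*(-1/8) = -1/4)
(-11*(-9) - 9) - K(4) = (-11*(-9) - 9) - 1*(-1/4) = (99 - 9) + 1/4 = 90 + 1/4 = 361/4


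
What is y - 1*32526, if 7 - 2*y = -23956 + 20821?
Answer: -30955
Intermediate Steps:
y = 1571 (y = 7/2 - (-23956 + 20821)/2 = 7/2 - 1/2*(-3135) = 7/2 + 3135/2 = 1571)
y - 1*32526 = 1571 - 1*32526 = 1571 - 32526 = -30955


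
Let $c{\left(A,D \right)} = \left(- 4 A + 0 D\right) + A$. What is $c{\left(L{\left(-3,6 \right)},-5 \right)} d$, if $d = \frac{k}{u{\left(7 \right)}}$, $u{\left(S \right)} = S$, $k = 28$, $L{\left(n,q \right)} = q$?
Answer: $-72$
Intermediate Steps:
$c{\left(A,D \right)} = - 3 A$ ($c{\left(A,D \right)} = \left(- 4 A + 0\right) + A = - 4 A + A = - 3 A$)
$d = 4$ ($d = \frac{28}{7} = 28 \cdot \frac{1}{7} = 4$)
$c{\left(L{\left(-3,6 \right)},-5 \right)} d = \left(-3\right) 6 \cdot 4 = \left(-18\right) 4 = -72$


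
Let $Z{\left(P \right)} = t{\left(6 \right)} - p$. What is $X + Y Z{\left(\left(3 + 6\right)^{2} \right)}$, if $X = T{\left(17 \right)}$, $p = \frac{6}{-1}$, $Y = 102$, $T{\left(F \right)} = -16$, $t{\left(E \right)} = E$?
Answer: $1208$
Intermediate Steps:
$p = -6$ ($p = 6 \left(-1\right) = -6$)
$X = -16$
$Z{\left(P \right)} = 12$ ($Z{\left(P \right)} = 6 - -6 = 6 + 6 = 12$)
$X + Y Z{\left(\left(3 + 6\right)^{2} \right)} = -16 + 102 \cdot 12 = -16 + 1224 = 1208$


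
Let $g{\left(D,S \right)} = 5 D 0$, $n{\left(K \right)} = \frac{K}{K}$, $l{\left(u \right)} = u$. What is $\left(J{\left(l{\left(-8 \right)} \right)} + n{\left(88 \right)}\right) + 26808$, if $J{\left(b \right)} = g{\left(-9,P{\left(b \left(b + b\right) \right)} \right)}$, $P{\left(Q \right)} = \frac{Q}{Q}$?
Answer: $26809$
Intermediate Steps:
$P{\left(Q \right)} = 1$
$n{\left(K \right)} = 1$
$g{\left(D,S \right)} = 0$
$J{\left(b \right)} = 0$
$\left(J{\left(l{\left(-8 \right)} \right)} + n{\left(88 \right)}\right) + 26808 = \left(0 + 1\right) + 26808 = 1 + 26808 = 26809$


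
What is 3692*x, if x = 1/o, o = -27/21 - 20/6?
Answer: -77532/97 ≈ -799.30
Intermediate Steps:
o = -97/21 (o = -27*1/21 - 20*1/6 = -9/7 - 10/3 = -97/21 ≈ -4.6190)
x = -21/97 (x = 1/(-97/21) = -21/97 ≈ -0.21649)
3692*x = 3692*(-21/97) = -77532/97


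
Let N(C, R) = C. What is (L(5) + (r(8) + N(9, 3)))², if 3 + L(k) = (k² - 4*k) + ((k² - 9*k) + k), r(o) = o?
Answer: 16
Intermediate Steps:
L(k) = -3 - 12*k + 2*k² (L(k) = -3 + ((k² - 4*k) + ((k² - 9*k) + k)) = -3 + ((k² - 4*k) + (k² - 8*k)) = -3 + (-12*k + 2*k²) = -3 - 12*k + 2*k²)
(L(5) + (r(8) + N(9, 3)))² = ((-3 - 12*5 + 2*5²) + (8 + 9))² = ((-3 - 60 + 2*25) + 17)² = ((-3 - 60 + 50) + 17)² = (-13 + 17)² = 4² = 16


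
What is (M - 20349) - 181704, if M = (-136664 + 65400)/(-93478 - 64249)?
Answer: -31869142267/157727 ≈ -2.0205e+5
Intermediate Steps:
M = 71264/157727 (M = -71264/(-157727) = -71264*(-1/157727) = 71264/157727 ≈ 0.45182)
(M - 20349) - 181704 = (71264/157727 - 20349) - 181704 = -3209515459/157727 - 181704 = -31869142267/157727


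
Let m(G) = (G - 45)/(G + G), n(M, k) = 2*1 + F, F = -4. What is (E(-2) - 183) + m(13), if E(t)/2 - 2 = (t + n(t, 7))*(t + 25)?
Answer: -4735/13 ≈ -364.23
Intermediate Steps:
n(M, k) = -2 (n(M, k) = 2*1 - 4 = 2 - 4 = -2)
m(G) = (-45 + G)/(2*G) (m(G) = (-45 + G)/((2*G)) = (-45 + G)*(1/(2*G)) = (-45 + G)/(2*G))
E(t) = 4 + 2*(-2 + t)*(25 + t) (E(t) = 4 + 2*((t - 2)*(t + 25)) = 4 + 2*((-2 + t)*(25 + t)) = 4 + 2*(-2 + t)*(25 + t))
(E(-2) - 183) + m(13) = ((-96 + 2*(-2)² + 46*(-2)) - 183) + (½)*(-45 + 13)/13 = ((-96 + 2*4 - 92) - 183) + (½)*(1/13)*(-32) = ((-96 + 8 - 92) - 183) - 16/13 = (-180 - 183) - 16/13 = -363 - 16/13 = -4735/13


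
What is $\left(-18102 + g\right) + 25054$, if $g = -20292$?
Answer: $-13340$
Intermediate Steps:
$\left(-18102 + g\right) + 25054 = \left(-18102 - 20292\right) + 25054 = -38394 + 25054 = -13340$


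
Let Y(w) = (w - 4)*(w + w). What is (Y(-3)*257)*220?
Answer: 2374680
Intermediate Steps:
Y(w) = 2*w*(-4 + w) (Y(w) = (-4 + w)*(2*w) = 2*w*(-4 + w))
(Y(-3)*257)*220 = ((2*(-3)*(-4 - 3))*257)*220 = ((2*(-3)*(-7))*257)*220 = (42*257)*220 = 10794*220 = 2374680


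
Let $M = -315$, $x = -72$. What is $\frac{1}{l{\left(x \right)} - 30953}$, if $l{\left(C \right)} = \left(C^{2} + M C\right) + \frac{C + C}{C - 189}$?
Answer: $- \frac{29}{89565} \approx -0.00032379$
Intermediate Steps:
$l{\left(C \right)} = C^{2} - 315 C + \frac{2 C}{-189 + C}$ ($l{\left(C \right)} = \left(C^{2} - 315 C\right) + \frac{C + C}{C - 189} = \left(C^{2} - 315 C\right) + \frac{2 C}{-189 + C} = C^{2} - 315 C + \frac{2 C}{-189 + C}$)
$\frac{1}{l{\left(x \right)} - 30953} = \frac{1}{- \frac{72 \left(59537 + \left(-72\right)^{2} - -36288\right)}{-189 - 72} - 30953} = \frac{1}{- \frac{72 \left(59537 + 5184 + 36288\right)}{-261} - 30953} = \frac{1}{\left(-72\right) \left(- \frac{1}{261}\right) 101009 - 30953} = \frac{1}{\frac{808072}{29} - 30953} = \frac{1}{- \frac{89565}{29}} = - \frac{29}{89565}$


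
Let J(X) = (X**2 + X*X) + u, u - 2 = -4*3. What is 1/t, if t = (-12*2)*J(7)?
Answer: -1/2112 ≈ -0.00047348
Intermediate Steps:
u = -10 (u = 2 - 4*3 = 2 - 12 = -10)
J(X) = -10 + 2*X**2 (J(X) = (X**2 + X*X) - 10 = (X**2 + X**2) - 10 = 2*X**2 - 10 = -10 + 2*X**2)
t = -2112 (t = (-12*2)*(-10 + 2*7**2) = -24*(-10 + 2*49) = -24*(-10 + 98) = -24*88 = -2112)
1/t = 1/(-2112) = -1/2112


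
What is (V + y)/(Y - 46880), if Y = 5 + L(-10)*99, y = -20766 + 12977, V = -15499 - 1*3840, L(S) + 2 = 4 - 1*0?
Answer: 27128/46677 ≈ 0.58119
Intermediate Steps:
L(S) = 2 (L(S) = -2 + (4 - 1*0) = -2 + (4 + 0) = -2 + 4 = 2)
V = -19339 (V = -15499 - 3840 = -19339)
y = -7789
Y = 203 (Y = 5 + 2*99 = 5 + 198 = 203)
(V + y)/(Y - 46880) = (-19339 - 7789)/(203 - 46880) = -27128/(-46677) = -27128*(-1/46677) = 27128/46677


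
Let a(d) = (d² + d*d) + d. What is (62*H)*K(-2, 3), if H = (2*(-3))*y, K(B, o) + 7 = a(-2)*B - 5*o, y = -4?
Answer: -50592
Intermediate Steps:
a(d) = d + 2*d² (a(d) = (d² + d²) + d = 2*d² + d = d + 2*d²)
K(B, o) = -7 - 5*o + 6*B (K(B, o) = -7 + ((-2*(1 + 2*(-2)))*B - 5*o) = -7 + ((-2*(1 - 4))*B - 5*o) = -7 + ((-2*(-3))*B - 5*o) = -7 + (6*B - 5*o) = -7 + (-5*o + 6*B) = -7 - 5*o + 6*B)
H = 24 (H = (2*(-3))*(-4) = -6*(-4) = 24)
(62*H)*K(-2, 3) = (62*24)*(-7 - 5*3 + 6*(-2)) = 1488*(-7 - 15 - 12) = 1488*(-34) = -50592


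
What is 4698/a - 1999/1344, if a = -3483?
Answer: -163909/57792 ≈ -2.8362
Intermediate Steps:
4698/a - 1999/1344 = 4698/(-3483) - 1999/1344 = 4698*(-1/3483) - 1999*1/1344 = -58/43 - 1999/1344 = -163909/57792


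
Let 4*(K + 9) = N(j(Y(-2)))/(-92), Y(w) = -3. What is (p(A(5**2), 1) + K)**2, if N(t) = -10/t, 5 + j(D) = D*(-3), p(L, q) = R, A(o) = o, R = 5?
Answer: 8637721/541696 ≈ 15.946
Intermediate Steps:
p(L, q) = 5
j(D) = -5 - 3*D (j(D) = -5 + D*(-3) = -5 - 3*D)
K = -6619/736 (K = -9 + (-10/(-5 - 3*(-3))/(-92))/4 = -9 + (-10/(-5 + 9)*(-1/92))/4 = -9 + (-10/4*(-1/92))/4 = -9 + (-10*1/4*(-1/92))/4 = -9 + (-5/2*(-1/92))/4 = -9 + (1/4)*(5/184) = -9 + 5/736 = -6619/736 ≈ -8.9932)
(p(A(5**2), 1) + K)**2 = (5 - 6619/736)**2 = (-2939/736)**2 = 8637721/541696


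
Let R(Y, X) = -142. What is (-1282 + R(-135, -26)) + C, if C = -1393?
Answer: -2817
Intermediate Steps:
(-1282 + R(-135, -26)) + C = (-1282 - 142) - 1393 = -1424 - 1393 = -2817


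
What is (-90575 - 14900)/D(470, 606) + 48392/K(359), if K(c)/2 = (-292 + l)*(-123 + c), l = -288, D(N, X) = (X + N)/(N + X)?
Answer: -3609360549/34220 ≈ -1.0548e+5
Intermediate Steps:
D(N, X) = 1 (D(N, X) = (N + X)/(N + X) = 1)
K(c) = 142680 - 1160*c (K(c) = 2*((-292 - 288)*(-123 + c)) = 2*(-580*(-123 + c)) = 2*(71340 - 580*c) = 142680 - 1160*c)
(-90575 - 14900)/D(470, 606) + 48392/K(359) = (-90575 - 14900)/1 + 48392/(142680 - 1160*359) = -105475*1 + 48392/(142680 - 416440) = -105475 + 48392/(-273760) = -105475 + 48392*(-1/273760) = -105475 - 6049/34220 = -3609360549/34220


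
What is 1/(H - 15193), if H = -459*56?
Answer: -1/40897 ≈ -2.4452e-5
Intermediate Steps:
H = -25704
1/(H - 15193) = 1/(-25704 - 15193) = 1/(-40897) = -1/40897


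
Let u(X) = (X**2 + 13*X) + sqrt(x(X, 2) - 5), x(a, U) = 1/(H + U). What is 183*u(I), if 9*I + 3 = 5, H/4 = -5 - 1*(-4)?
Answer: 14518/27 + 183*I*sqrt(22)/2 ≈ 537.7 + 429.17*I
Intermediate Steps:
H = -4 (H = 4*(-5 - 1*(-4)) = 4*(-5 + 4) = 4*(-1) = -4)
I = 2/9 (I = -1/3 + (1/9)*5 = -1/3 + 5/9 = 2/9 ≈ 0.22222)
x(a, U) = 1/(-4 + U)
u(X) = X**2 + 13*X + I*sqrt(22)/2 (u(X) = (X**2 + 13*X) + sqrt(1/(-4 + 2) - 5) = (X**2 + 13*X) + sqrt(1/(-2) - 5) = (X**2 + 13*X) + sqrt(-1/2 - 5) = (X**2 + 13*X) + sqrt(-11/2) = (X**2 + 13*X) + I*sqrt(22)/2 = X**2 + 13*X + I*sqrt(22)/2)
183*u(I) = 183*((2/9)**2 + 13*(2/9) + I*sqrt(22)/2) = 183*(4/81 + 26/9 + I*sqrt(22)/2) = 183*(238/81 + I*sqrt(22)/2) = 14518/27 + 183*I*sqrt(22)/2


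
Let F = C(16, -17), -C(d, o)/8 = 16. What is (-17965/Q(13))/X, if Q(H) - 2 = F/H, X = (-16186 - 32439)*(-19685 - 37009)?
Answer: 46709/56237613300 ≈ 8.3057e-7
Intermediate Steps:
C(d, o) = -128 (C(d, o) = -8*16 = -128)
F = -128
X = 2756745750 (X = -48625*(-56694) = 2756745750)
Q(H) = 2 - 128/H
(-17965/Q(13))/X = -17965/(2 - 128/13)/2756745750 = -17965/(2 - 128*1/13)*(1/2756745750) = -17965/(2 - 128/13)*(1/2756745750) = -17965/(-102/13)*(1/2756745750) = -17965*(-13/102)*(1/2756745750) = (233545/102)*(1/2756745750) = 46709/56237613300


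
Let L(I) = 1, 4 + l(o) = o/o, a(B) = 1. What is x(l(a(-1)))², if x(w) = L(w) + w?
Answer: 4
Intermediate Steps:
l(o) = -3 (l(o) = -4 + o/o = -4 + 1 = -3)
x(w) = 1 + w
x(l(a(-1)))² = (1 - 3)² = (-2)² = 4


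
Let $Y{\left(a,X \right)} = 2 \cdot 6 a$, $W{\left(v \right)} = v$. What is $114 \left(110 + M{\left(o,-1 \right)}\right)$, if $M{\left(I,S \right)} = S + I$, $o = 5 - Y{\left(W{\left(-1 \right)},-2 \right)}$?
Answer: $14364$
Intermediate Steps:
$Y{\left(a,X \right)} = 12 a$
$o = 17$ ($o = 5 - 12 \left(-1\right) = 5 - -12 = 5 + 12 = 17$)
$M{\left(I,S \right)} = I + S$
$114 \left(110 + M{\left(o,-1 \right)}\right) = 114 \left(110 + \left(17 - 1\right)\right) = 114 \left(110 + 16\right) = 114 \cdot 126 = 14364$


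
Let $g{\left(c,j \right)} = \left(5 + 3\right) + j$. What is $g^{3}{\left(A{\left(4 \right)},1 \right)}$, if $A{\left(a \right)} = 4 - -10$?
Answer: $729$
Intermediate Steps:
$A{\left(a \right)} = 14$ ($A{\left(a \right)} = 4 + 10 = 14$)
$g{\left(c,j \right)} = 8 + j$
$g^{3}{\left(A{\left(4 \right)},1 \right)} = \left(8 + 1\right)^{3} = 9^{3} = 729$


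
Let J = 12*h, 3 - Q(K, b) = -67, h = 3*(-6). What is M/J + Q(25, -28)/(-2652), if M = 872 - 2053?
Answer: 259741/47736 ≈ 5.4412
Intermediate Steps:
M = -1181
h = -18
Q(K, b) = 70 (Q(K, b) = 3 - 1*(-67) = 3 + 67 = 70)
J = -216 (J = 12*(-18) = -216)
M/J + Q(25, -28)/(-2652) = -1181/(-216) + 70/(-2652) = -1181*(-1/216) + 70*(-1/2652) = 1181/216 - 35/1326 = 259741/47736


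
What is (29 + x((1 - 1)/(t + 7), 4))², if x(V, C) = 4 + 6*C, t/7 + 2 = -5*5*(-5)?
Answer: 3249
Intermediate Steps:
t = 861 (t = -14 + 7*(-5*5*(-5)) = -14 + 7*(-25*(-5)) = -14 + 7*125 = -14 + 875 = 861)
(29 + x((1 - 1)/(t + 7), 4))² = (29 + (4 + 6*4))² = (29 + (4 + 24))² = (29 + 28)² = 57² = 3249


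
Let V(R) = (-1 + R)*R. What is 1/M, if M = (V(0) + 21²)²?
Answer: 1/194481 ≈ 5.1419e-6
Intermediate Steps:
V(R) = R*(-1 + R)
M = 194481 (M = (0*(-1 + 0) + 21²)² = (0*(-1) + 441)² = (0 + 441)² = 441² = 194481)
1/M = 1/194481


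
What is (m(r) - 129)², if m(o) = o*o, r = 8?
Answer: 4225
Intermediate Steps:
m(o) = o²
(m(r) - 129)² = (8² - 129)² = (64 - 129)² = (-65)² = 4225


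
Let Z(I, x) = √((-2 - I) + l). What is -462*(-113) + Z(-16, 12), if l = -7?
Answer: 52206 + √7 ≈ 52209.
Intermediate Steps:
Z(I, x) = √(-9 - I) (Z(I, x) = √((-2 - I) - 7) = √(-9 - I))
-462*(-113) + Z(-16, 12) = -462*(-113) + √(-9 - 1*(-16)) = 52206 + √(-9 + 16) = 52206 + √7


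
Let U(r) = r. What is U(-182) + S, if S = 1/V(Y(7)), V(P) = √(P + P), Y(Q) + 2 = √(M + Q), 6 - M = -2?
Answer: -182 + √2/(2*√(-2 + √15)) ≈ -181.48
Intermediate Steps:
M = 8 (M = 6 - 1*(-2) = 6 + 2 = 8)
Y(Q) = -2 + √(8 + Q)
V(P) = √2*√P (V(P) = √(2*P) = √2*√P)
S = √2/(2*√(-2 + √15)) (S = 1/(√2*√(-2 + √(8 + 7))) = 1/(√2*√(-2 + √15)) = √2/(2*√(-2 + √15)) ≈ 0.51668)
U(-182) + S = -182 + √2/(2*√(-2 + √15))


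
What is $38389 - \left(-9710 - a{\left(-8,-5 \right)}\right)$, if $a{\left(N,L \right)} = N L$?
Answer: $48139$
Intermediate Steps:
$a{\left(N,L \right)} = L N$
$38389 - \left(-9710 - a{\left(-8,-5 \right)}\right) = 38389 - \left(-9710 - \left(-5\right) \left(-8\right)\right) = 38389 - \left(-9710 - 40\right) = 38389 - -9750 = 38389 + 9750 = 48139$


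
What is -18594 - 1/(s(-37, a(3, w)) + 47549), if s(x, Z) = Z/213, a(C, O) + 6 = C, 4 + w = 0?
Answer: -62772935003/3375978 ≈ -18594.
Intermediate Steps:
w = -4 (w = -4 + 0 = -4)
a(C, O) = -6 + C
s(x, Z) = Z/213 (s(x, Z) = Z*(1/213) = Z/213)
-18594 - 1/(s(-37, a(3, w)) + 47549) = -18594 - 1/((-6 + 3)/213 + 47549) = -18594 - 1/((1/213)*(-3) + 47549) = -18594 - 1/(-1/71 + 47549) = -18594 - 1/3375978/71 = -18594 - 1*71/3375978 = -18594 - 71/3375978 = -62772935003/3375978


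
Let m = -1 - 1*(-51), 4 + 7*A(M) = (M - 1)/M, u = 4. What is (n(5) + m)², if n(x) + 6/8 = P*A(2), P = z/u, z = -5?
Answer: 159201/64 ≈ 2487.5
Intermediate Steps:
A(M) = -4/7 + (-1 + M)/(7*M) (A(M) = -4/7 + ((M - 1)/M)/7 = -4/7 + ((-1 + M)/M)/7 = -4/7 + (-1 + M)/(7*M))
P = -5/4 ≈ -1.2500
n(x) = -⅛ (n(x) = -¾ - 5*(-1 - 3*2)/(28*2) = -¾ - 5*(-1 - 6)/(28*2) = -¾ - 5*(-7)/(28*2) = -¾ - 5/4*(-½) = -¾ + 5/8 = -⅛)
m = 50 (m = -1 + 51 = 50)
(n(5) + m)² = (-⅛ + 50)² = (399/8)² = 159201/64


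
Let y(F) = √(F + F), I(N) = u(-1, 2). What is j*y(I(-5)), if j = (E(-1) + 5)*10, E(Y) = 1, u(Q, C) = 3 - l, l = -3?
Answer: 120*√3 ≈ 207.85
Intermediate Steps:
u(Q, C) = 6 (u(Q, C) = 3 - 1*(-3) = 3 + 3 = 6)
I(N) = 6
y(F) = √2*√F (y(F) = √(2*F) = √2*√F)
j = 60 (j = (1 + 5)*10 = 6*10 = 60)
j*y(I(-5)) = 60*(√2*√6) = 60*(2*√3) = 120*√3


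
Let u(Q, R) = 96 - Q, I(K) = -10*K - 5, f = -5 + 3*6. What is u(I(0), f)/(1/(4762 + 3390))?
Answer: 823352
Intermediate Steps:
f = 13 (f = -5 + 18 = 13)
I(K) = -5 - 10*K
u(I(0), f)/(1/(4762 + 3390)) = (96 - (-5 - 10*0))/(1/(4762 + 3390)) = (96 - (-5 + 0))/(1/8152) = (96 - 1*(-5))/(1/8152) = (96 + 5)*8152 = 101*8152 = 823352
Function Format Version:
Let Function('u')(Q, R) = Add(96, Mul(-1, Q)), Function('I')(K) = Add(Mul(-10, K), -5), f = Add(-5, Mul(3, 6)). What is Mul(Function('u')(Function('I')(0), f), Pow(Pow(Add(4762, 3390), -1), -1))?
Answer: 823352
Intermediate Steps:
f = 13 (f = Add(-5, 18) = 13)
Function('I')(K) = Add(-5, Mul(-10, K))
Mul(Function('u')(Function('I')(0), f), Pow(Pow(Add(4762, 3390), -1), -1)) = Mul(Add(96, Mul(-1, Add(-5, Mul(-10, 0)))), Pow(Pow(Add(4762, 3390), -1), -1)) = Mul(Add(96, Mul(-1, Add(-5, 0))), Pow(Pow(8152, -1), -1)) = Mul(Add(96, Mul(-1, -5)), Pow(Rational(1, 8152), -1)) = Mul(Add(96, 5), 8152) = Mul(101, 8152) = 823352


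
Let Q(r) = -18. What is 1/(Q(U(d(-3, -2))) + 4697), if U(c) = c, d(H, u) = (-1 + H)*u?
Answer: 1/4679 ≈ 0.00021372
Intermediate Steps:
d(H, u) = u*(-1 + H)
1/(Q(U(d(-3, -2))) + 4697) = 1/(-18 + 4697) = 1/4679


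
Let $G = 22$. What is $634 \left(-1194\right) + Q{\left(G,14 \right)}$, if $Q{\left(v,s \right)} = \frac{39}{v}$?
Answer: $- \frac{16653873}{22} \approx -7.5699 \cdot 10^{5}$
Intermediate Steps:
$634 \left(-1194\right) + Q{\left(G,14 \right)} = 634 \left(-1194\right) + \frac{39}{22} = -756996 + 39 \cdot \frac{1}{22} = -756996 + \frac{39}{22} = - \frac{16653873}{22}$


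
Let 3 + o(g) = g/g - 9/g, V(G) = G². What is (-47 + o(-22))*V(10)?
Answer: -53450/11 ≈ -4859.1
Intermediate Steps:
o(g) = -2 - 9/g (o(g) = -3 + (g/g - 9/g) = -3 + (1 - 9/g) = -2 - 9/g)
(-47 + o(-22))*V(10) = (-47 + (-2 - 9/(-22)))*10² = (-47 + (-2 - 9*(-1/22)))*100 = (-47 + (-2 + 9/22))*100 = (-47 - 35/22)*100 = -1069/22*100 = -53450/11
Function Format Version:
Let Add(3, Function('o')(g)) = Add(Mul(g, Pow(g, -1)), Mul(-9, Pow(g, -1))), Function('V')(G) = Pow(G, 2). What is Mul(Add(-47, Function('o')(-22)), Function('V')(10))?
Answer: Rational(-53450, 11) ≈ -4859.1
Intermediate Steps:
Function('o')(g) = Add(-2, Mul(-9, Pow(g, -1))) (Function('o')(g) = Add(-3, Add(Mul(g, Pow(g, -1)), Mul(-9, Pow(g, -1)))) = Add(-3, Add(1, Mul(-9, Pow(g, -1)))) = Add(-2, Mul(-9, Pow(g, -1))))
Mul(Add(-47, Function('o')(-22)), Function('V')(10)) = Mul(Add(-47, Add(-2, Mul(-9, Pow(-22, -1)))), Pow(10, 2)) = Mul(Add(-47, Add(-2, Mul(-9, Rational(-1, 22)))), 100) = Mul(Add(-47, Add(-2, Rational(9, 22))), 100) = Mul(Add(-47, Rational(-35, 22)), 100) = Mul(Rational(-1069, 22), 100) = Rational(-53450, 11)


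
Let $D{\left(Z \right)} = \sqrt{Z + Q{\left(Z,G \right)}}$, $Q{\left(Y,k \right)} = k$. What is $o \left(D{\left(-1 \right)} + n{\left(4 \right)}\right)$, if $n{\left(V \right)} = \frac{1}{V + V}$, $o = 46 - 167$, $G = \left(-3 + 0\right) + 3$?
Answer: $- \frac{121}{8} - 121 i \approx -15.125 - 121.0 i$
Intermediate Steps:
$G = 0$ ($G = -3 + 3 = 0$)
$o = -121$ ($o = 46 - 167 = -121$)
$n{\left(V \right)} = \frac{1}{2 V}$
$D{\left(Z \right)} = \sqrt{Z}$ ($D{\left(Z \right)} = \sqrt{Z + 0} = \sqrt{Z}$)
$o \left(D{\left(-1 \right)} + n{\left(4 \right)}\right) = - 121 \left(\sqrt{-1} + \frac{1}{2 \cdot 4}\right) = - 121 \left(i + \frac{1}{2} \cdot \frac{1}{4}\right) = - 121 \left(i + \frac{1}{8}\right) = - 121 \left(\frac{1}{8} + i\right) = - \frac{121}{8} - 121 i$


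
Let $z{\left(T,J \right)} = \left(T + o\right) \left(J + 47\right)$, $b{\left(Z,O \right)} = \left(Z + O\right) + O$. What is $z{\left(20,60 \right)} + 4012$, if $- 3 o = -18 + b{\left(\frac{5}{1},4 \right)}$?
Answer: $\frac{18991}{3} \approx 6330.3$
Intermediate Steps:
$b{\left(Z,O \right)} = Z + 2 O$ ($b{\left(Z,O \right)} = \left(O + Z\right) + O = Z + 2 O$)
$o = \frac{5}{3}$ ($o = - \frac{-18 + \left(\frac{5}{1} + 2 \cdot 4\right)}{3} = - \frac{-18 + \left(5 \cdot 1 + 8\right)}{3} = - \frac{-18 + \left(5 + 8\right)}{3} = - \frac{-18 + 13}{3} = \left(- \frac{1}{3}\right) \left(-5\right) = \frac{5}{3} \approx 1.6667$)
$z{\left(T,J \right)} = \left(47 + J\right) \left(\frac{5}{3} + T\right)$ ($z{\left(T,J \right)} = \left(T + \frac{5}{3}\right) \left(J + 47\right) = \left(\frac{5}{3} + T\right) \left(47 + J\right) = \left(47 + J\right) \left(\frac{5}{3} + T\right)$)
$z{\left(20,60 \right)} + 4012 = \left(\frac{235}{3} + 47 \cdot 20 + \frac{5}{3} \cdot 60 + 60 \cdot 20\right) + 4012 = \left(\frac{235}{3} + 940 + 100 + 1200\right) + 4012 = \frac{6955}{3} + 4012 = \frac{18991}{3}$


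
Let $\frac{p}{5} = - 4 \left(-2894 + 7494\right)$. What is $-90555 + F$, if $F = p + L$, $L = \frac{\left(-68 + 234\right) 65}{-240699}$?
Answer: $- \frac{43940816735}{240699} \approx -1.8256 \cdot 10^{5}$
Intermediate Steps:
$p = -92000$ ($p = 5 \left(- 4 \left(-2894 + 7494\right)\right) = 5 \left(\left(-4\right) 4600\right) = 5 \left(-18400\right) = -92000$)
$L = - \frac{10790}{240699}$ ($L = 166 \cdot 65 \left(- \frac{1}{240699}\right) = 10790 \left(- \frac{1}{240699}\right) = - \frac{10790}{240699} \approx -0.044828$)
$F = - \frac{22144318790}{240699}$ ($F = -92000 - \frac{10790}{240699} = - \frac{22144318790}{240699} \approx -92000.0$)
$-90555 + F = -90555 - \frac{22144318790}{240699} = - \frac{43940816735}{240699}$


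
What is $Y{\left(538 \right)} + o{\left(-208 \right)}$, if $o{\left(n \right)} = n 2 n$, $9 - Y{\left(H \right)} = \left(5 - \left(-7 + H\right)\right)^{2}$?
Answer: $-190139$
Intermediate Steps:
$Y{\left(H \right)} = 9 - \left(12 - H\right)^{2}$ ($Y{\left(H \right)} = 9 - \left(5 - \left(-7 + H\right)\right)^{2} = 9 - \left(12 - H\right)^{2}$)
$o{\left(n \right)} = 2 n^{2}$ ($o{\left(n \right)} = 2 n n = 2 n^{2}$)
$Y{\left(538 \right)} + o{\left(-208 \right)} = \left(9 - \left(-12 + 538\right)^{2}\right) + 2 \left(-208\right)^{2} = \left(9 - 526^{2}\right) + 2 \cdot 43264 = \left(9 - 276676\right) + 86528 = -276667 + 86528 = -190139$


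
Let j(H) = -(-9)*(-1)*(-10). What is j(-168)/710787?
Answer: 30/236929 ≈ 0.00012662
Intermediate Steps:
j(H) = 90 (j(H) = -9*1*(-10) = -9*(-10) = 90)
j(-168)/710787 = 90/710787 = 90*(1/710787) = 30/236929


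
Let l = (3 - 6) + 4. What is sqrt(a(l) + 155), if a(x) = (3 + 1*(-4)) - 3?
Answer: sqrt(151) ≈ 12.288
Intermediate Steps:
l = 1 (l = -3 + 4 = 1)
a(x) = -4 (a(x) = (3 - 4) - 3 = -1 - 3 = -4)
sqrt(a(l) + 155) = sqrt(-4 + 155) = sqrt(151)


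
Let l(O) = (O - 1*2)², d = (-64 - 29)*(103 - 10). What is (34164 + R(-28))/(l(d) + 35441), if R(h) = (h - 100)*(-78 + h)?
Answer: 23866/37437621 ≈ 0.00063749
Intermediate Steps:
d = -8649 (d = -93*93 = -8649)
l(O) = (-2 + O)² (l(O) = (O - 2)² = (-2 + O)²)
R(h) = (-100 + h)*(-78 + h)
(34164 + R(-28))/(l(d) + 35441) = (34164 + (7800 + (-28)² - 178*(-28)))/((-2 - 8649)² + 35441) = (34164 + (7800 + 784 + 4984))/((-8651)² + 35441) = (34164 + 13568)/(74839801 + 35441) = 47732/74875242 = 47732*(1/74875242) = 23866/37437621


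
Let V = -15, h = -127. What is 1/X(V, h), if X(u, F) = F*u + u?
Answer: 1/1890 ≈ 0.00052910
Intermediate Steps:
X(u, F) = u + F*u
1/X(V, h) = 1/(-15*(1 - 127)) = 1/(-15*(-126)) = 1/1890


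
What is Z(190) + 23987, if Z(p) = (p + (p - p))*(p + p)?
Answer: 96187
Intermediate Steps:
Z(p) = 2*p**2 (Z(p) = (p + 0)*(2*p) = p*(2*p) = 2*p**2)
Z(190) + 23987 = 2*190**2 + 23987 = 2*36100 + 23987 = 72200 + 23987 = 96187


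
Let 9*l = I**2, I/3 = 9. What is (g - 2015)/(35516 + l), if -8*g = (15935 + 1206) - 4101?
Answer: -3645/35597 ≈ -0.10240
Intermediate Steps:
I = 27 (I = 3*9 = 27)
g = -1630 (g = -((15935 + 1206) - 4101)/8 = -(17141 - 4101)/8 = -1/8*13040 = -1630)
l = 81 (l = (1/9)*27**2 = (1/9)*729 = 81)
(g - 2015)/(35516 + l) = (-1630 - 2015)/(35516 + 81) = -3645/35597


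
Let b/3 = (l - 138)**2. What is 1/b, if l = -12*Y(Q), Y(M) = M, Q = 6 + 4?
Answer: 1/199692 ≈ 5.0077e-6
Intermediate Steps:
Q = 10
l = -120 (l = -12*10 = -120)
b = 199692 (b = 3*(-120 - 138)**2 = 3*(-258)**2 = 3*66564 = 199692)
1/b = 1/199692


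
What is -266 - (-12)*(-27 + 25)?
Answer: -290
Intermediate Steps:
-266 - (-12)*(-27 + 25) = -266 - (-12)*(-2) = -266 - 1*24 = -266 - 24 = -290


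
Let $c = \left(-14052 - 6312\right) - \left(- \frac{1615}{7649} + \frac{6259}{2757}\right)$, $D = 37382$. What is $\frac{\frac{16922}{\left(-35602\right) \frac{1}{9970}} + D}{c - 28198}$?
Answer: $- \frac{6127001210066958}{9115296720651401} \approx -0.67217$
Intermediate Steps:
$c = - \frac{429485421188}{21088293}$ ($c = -20364 - \frac{43422536}{21088293} = - \frac{429485421188}{21088293} \approx -20366.0$)
$\frac{\frac{16922}{\left(-35602\right) \frac{1}{9970}} + D}{c - 28198} = \frac{\frac{16922}{\left(-35602\right) \frac{1}{9970}} + 37382}{- \frac{429485421188}{21088293} - 28198} = \frac{\frac{16922}{\left(-35602\right) \frac{1}{9970}} + 37382}{- \frac{1024133107202}{21088293}} = \left(\frac{16922}{- \frac{17801}{4985}} + 37382\right) \left(- \frac{21088293}{1024133107202}\right) = \left(16922 \left(- \frac{4985}{17801}\right) + 37382\right) \left(- \frac{21088293}{1024133107202}\right) = \left(- \frac{84356170}{17801} + 37382\right) \left(- \frac{21088293}{1024133107202}\right) = \frac{581080812}{17801} \left(- \frac{21088293}{1024133107202}\right) = - \frac{6127001210066958}{9115296720651401}$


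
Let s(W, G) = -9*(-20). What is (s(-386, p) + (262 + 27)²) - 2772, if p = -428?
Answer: 80929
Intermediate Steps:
s(W, G) = 180
(s(-386, p) + (262 + 27)²) - 2772 = (180 + (262 + 27)²) - 2772 = (180 + 289²) - 2772 = (180 + 83521) - 2772 = 83701 - 2772 = 80929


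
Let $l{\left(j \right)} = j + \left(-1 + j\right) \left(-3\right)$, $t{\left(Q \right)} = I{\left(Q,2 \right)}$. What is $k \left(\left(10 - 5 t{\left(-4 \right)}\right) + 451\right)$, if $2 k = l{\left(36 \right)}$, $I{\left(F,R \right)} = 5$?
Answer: $-15042$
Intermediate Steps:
$t{\left(Q \right)} = 5$
$l{\left(j \right)} = 3 - 2 j$ ($l{\left(j \right)} = j - \left(-3 + 3 j\right) = 3 - 2 j$)
$k = - \frac{69}{2}$ ($k = \frac{3 - 72}{2} = \frac{1}{2} \left(-69\right) = - \frac{69}{2} \approx -34.5$)
$k \left(\left(10 - 5 t{\left(-4 \right)}\right) + 451\right) = - \frac{69 \left(\left(10 - 25\right) + 451\right)}{2} = - \frac{69 \left(-15 + 451\right)}{2} = \left(- \frac{69}{2}\right) 436 = -15042$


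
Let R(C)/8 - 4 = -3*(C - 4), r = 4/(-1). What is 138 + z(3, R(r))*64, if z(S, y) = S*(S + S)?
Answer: 1290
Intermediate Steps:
r = -4 (r = 4*(-1) = -4)
R(C) = 128 - 24*C (R(C) = 32 + 8*(-3*(C - 4)) = 32 + 8*(-3*(-4 + C)) = 32 + 8*(12 - 3*C) = 32 + (96 - 24*C) = 128 - 24*C)
z(S, y) = 2*S² (z(S, y) = S*(2*S) = 2*S²)
138 + z(3, R(r))*64 = 138 + (2*3²)*64 = 138 + (2*9)*64 = 138 + 18*64 = 138 + 1152 = 1290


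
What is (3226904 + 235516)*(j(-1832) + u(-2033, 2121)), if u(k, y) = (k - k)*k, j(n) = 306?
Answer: 1059500520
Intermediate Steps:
u(k, y) = 0 (u(k, y) = 0*k = 0)
(3226904 + 235516)*(j(-1832) + u(-2033, 2121)) = (3226904 + 235516)*(306 + 0) = 3462420*306 = 1059500520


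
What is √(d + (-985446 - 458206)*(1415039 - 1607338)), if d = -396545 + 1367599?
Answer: 7*√5665587898 ≈ 5.2689e+5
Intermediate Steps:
d = 971054
√(d + (-985446 - 458206)*(1415039 - 1607338)) = √(971054 + (-985446 - 458206)*(1415039 - 1607338)) = √(971054 - 1443652*(-192299)) = √(971054 + 277612835948) = √277613807002 = 7*√5665587898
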